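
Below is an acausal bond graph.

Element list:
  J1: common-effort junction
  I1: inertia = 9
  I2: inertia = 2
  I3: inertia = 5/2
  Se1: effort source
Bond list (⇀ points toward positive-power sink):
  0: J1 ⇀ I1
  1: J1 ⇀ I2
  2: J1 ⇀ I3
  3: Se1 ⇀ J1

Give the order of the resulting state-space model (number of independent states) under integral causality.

b3 |J1  (Se1 (Se) sets effort on bond)
b0 |I1  (common-e at J1 fixed by 3)
b1 |I2  (J1: bond 3 brought effort, rest push out)
b2 |I3  (J1: bond 3 brought effort, rest push out)

3  (I1, I2, I3 all integral)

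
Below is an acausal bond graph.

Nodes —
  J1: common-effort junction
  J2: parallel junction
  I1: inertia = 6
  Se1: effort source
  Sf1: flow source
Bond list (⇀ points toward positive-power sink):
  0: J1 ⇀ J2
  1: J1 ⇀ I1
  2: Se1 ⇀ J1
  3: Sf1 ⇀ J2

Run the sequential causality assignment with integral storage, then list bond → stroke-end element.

β2 stroke at J1  (Se1 (Se) sets effort on bond)
β3 stroke at Sf1  (Sf1: flow source, stroke at near end)
β0 stroke at J2  (J1: bond 2 brought effort, rest push out)
β1 stroke at I1  (J1: bond 2 brought effort, rest push out)

bond 0 →J2
bond 1 →I1
bond 2 →J1
bond 3 →Sf1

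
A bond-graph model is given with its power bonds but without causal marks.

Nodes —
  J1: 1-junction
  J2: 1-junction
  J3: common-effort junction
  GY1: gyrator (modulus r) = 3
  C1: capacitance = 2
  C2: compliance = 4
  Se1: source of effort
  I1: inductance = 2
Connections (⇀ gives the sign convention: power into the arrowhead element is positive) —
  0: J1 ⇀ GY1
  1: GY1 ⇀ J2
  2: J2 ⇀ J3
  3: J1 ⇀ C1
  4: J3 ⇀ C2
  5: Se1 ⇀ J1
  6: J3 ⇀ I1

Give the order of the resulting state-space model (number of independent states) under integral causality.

3  (C1, C2, I1 all integral)

bond 5 stroke→J1  (source Se1 imposes e)
bond 3 stroke→J1  (C1: C, integral causality)
bond 0 stroke→GY1  (J1 needs exactly one f-in)
bond 1 stroke→GY1  (through GY1, causality inverts; strokes same side of GY1)
bond 2 stroke→J2  (J2: bond 1 brought flow, rest push out)
bond 4 stroke→J3  (C2 outputs effort q/C2)
bond 6 stroke→I1  (J3: bond 4 brought effort, rest push out)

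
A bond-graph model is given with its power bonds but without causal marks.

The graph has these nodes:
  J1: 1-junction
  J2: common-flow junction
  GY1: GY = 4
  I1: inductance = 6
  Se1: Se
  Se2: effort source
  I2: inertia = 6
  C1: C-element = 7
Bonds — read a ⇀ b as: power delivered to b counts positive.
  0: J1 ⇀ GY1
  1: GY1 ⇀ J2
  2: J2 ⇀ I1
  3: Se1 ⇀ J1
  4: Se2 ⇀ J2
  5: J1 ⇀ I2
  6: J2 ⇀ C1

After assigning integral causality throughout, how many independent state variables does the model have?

β3 |J1  (Se1 fixes effort; stroke away)
β4 |J2  (Se2: effort source, stroke at far end)
β2 |I1  (prefer integral on I1)
β1 |J2  (J2 flow already set via bond 2)
β6 |J2  (J2 flow already set via bond 2)
β0 |J1  (GY1 both-in/both-out from 1)
β5 |I2  (closing 1-jn rule on J1)

3  (C1, I1, I2 all integral)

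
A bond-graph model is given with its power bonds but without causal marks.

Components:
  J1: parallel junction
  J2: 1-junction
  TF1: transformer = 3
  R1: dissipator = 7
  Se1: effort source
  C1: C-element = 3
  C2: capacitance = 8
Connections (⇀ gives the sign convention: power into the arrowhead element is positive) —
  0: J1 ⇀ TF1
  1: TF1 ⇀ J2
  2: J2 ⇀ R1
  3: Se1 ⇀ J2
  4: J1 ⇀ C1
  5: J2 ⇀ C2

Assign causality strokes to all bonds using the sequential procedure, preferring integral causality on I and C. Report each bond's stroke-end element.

bond 0 →TF1
bond 1 →J2
bond 2 →R1
bond 3 →J2
bond 4 →J1
bond 5 →J2

β3 stroke→J2  (source Se1 imposes e)
β4 stroke→J1  (C1 integral (e out))
β0 stroke→TF1  (0-jn J1 has e-setter on 4)
β1 stroke→J2  (TF1 one-in-one-out from 0)
β5 stroke→J2  (C2 integral (e out))
β2 stroke→R1  (only one flow-in slot at J2)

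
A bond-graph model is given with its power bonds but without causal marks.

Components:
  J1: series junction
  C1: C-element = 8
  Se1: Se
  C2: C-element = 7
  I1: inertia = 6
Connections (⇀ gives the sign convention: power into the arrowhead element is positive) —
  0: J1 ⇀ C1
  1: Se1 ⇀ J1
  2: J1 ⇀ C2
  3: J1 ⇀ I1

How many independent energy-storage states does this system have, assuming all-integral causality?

#1 stroke→J1  (Se1 (Se) sets effort on bond)
#0 stroke→J1  (C1 outputs effort q/C1)
#2 stroke→J1  (C2 integral (e out))
#3 stroke→I1  (J1 needs exactly one f-in)

3  (C1, C2, I1 all integral)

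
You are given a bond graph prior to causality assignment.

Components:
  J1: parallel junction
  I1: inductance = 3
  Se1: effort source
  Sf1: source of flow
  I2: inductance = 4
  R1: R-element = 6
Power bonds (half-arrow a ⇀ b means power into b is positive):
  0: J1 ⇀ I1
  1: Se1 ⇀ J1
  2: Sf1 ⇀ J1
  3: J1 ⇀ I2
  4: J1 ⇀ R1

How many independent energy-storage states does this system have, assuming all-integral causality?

bond 1 |J1  (Se1: effort source, stroke at far end)
bond 2 |Sf1  (Sf1 (Sf) sets flow on bond)
bond 0 |I1  (J1: bond 1 brought effort, rest push out)
bond 3 |I2  (J1 effort already set via bond 1)
bond 4 |R1  (J1 effort already set via bond 1)

2  (I1, I2 all integral)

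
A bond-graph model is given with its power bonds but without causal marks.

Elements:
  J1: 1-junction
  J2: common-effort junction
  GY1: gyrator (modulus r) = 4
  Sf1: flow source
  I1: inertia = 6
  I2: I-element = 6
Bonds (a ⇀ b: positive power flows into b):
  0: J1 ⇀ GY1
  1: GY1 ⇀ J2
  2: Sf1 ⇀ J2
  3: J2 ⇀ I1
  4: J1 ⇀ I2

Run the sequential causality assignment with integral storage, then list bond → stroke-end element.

β0 |J1
β1 |J2
β2 |Sf1
β3 |I1
β4 |I2

β2 →Sf1  (Sf1 (Sf) sets flow on bond)
β3 →I1  (I1: I, integral causality)
β1 →J2  (only one effort-in slot at J2)
β0 →J1  (GY1 both-in/both-out from 1)
β4 →I2  (only one flow-in slot at J1)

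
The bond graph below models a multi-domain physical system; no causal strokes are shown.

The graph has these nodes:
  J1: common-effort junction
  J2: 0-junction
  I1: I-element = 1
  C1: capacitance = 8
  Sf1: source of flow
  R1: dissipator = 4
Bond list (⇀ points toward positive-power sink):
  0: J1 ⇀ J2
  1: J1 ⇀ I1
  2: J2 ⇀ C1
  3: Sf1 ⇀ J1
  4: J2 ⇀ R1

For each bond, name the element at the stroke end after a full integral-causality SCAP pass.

β3 →Sf1  (Sf1 (Sf) sets flow on bond)
β1 →I1  (prefer integral on I1)
β0 →J1  (J1: last free bond brings effort in)
β2 →J2  (C1 outputs effort q/C1)
β4 →R1  (J2 effort already set via bond 2)

#0 stroke at J1
#1 stroke at I1
#2 stroke at J2
#3 stroke at Sf1
#4 stroke at R1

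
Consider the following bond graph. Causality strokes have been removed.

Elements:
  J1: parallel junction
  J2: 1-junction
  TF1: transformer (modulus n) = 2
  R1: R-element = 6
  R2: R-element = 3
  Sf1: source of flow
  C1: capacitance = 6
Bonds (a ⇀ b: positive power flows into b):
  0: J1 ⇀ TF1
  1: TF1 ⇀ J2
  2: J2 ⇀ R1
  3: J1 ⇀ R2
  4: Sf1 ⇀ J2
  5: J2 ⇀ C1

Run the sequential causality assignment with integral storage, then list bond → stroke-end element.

β4 stroke→Sf1  (Sf1: flow source, stroke at near end)
β1 stroke→J2  (J2: bond 4 brought flow, rest push out)
β2 stroke→J2  (J2: bond 4 brought flow, rest push out)
β5 stroke→J2  (1-jn J2 has f-setter on 4)
β0 stroke→TF1  (through TF1, causality passes straight; one stroke at TF1)
β3 stroke→J1  (only one effort-in slot at J1)

β0 stroke→TF1
β1 stroke→J2
β2 stroke→J2
β3 stroke→J1
β4 stroke→Sf1
β5 stroke→J2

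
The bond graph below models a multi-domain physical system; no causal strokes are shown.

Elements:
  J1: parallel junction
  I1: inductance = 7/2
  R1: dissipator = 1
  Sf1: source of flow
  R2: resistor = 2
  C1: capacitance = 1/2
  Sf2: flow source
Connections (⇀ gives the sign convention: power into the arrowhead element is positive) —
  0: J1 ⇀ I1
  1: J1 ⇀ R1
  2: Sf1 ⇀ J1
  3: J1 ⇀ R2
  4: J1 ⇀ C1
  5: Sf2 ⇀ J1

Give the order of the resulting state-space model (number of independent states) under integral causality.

2  (C1, I1 all integral)

bond 2 |Sf1  (Sf1 fixes flow; stroke at Sf1)
bond 5 |Sf2  (source Sf2 imposes f)
bond 0 |I1  (prefer integral on I1)
bond 4 |J1  (prefer integral on C1)
bond 1 |R1  (common-e at J1 fixed by 4)
bond 3 |R2  (common-e at J1 fixed by 4)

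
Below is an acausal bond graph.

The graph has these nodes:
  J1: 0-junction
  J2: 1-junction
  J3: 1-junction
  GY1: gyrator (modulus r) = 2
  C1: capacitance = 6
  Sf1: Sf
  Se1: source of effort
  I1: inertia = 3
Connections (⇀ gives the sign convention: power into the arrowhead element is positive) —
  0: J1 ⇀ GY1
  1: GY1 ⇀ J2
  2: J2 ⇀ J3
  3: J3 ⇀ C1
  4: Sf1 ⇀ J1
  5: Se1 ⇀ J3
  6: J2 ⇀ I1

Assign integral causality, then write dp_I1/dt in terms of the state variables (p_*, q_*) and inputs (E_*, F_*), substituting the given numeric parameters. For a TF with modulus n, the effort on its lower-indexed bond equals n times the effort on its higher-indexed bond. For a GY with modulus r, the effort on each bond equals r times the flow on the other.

dp_I1/dt = E_Se1 + 2*F_Sf1 - q_C1/6

bond 4 |Sf1  (Sf1 fixes flow; stroke at Sf1)
bond 5 |J3  (Se1: effort source, stroke at far end)
bond 0 |J1  (only one effort-in slot at J1)
bond 1 |J2  (through GY1, causality inverts; strokes same side of GY1)
bond 3 |J3  (C1 outputs effort q/C1)
bond 2 |J2  (closing 1-jn rule on J3)
bond 6 |I1  (J2: last free bond brings flow in)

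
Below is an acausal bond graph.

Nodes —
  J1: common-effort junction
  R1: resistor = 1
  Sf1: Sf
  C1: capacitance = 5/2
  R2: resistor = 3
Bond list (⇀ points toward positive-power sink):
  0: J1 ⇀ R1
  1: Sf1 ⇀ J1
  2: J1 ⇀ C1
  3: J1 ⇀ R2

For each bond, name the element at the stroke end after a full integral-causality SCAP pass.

bond 1 stroke at Sf1  (Sf1 (Sf) sets flow on bond)
bond 2 stroke at J1  (C1: C, integral causality)
bond 0 stroke at R1  (0-jn J1 has e-setter on 2)
bond 3 stroke at R2  (common-e at J1 fixed by 2)

b0 stroke→R1
b1 stroke→Sf1
b2 stroke→J1
b3 stroke→R2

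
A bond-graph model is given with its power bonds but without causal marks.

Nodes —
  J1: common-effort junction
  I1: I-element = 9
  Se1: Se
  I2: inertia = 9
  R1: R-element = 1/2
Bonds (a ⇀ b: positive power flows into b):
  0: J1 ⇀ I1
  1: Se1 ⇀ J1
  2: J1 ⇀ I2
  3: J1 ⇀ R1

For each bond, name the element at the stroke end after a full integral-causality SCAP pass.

#1 stroke at J1  (source Se1 imposes e)
#0 stroke at I1  (0-jn J1 has e-setter on 1)
#2 stroke at I2  (common-e at J1 fixed by 1)
#3 stroke at R1  (J1: bond 1 brought effort, rest push out)

bond 0 stroke at I1
bond 1 stroke at J1
bond 2 stroke at I2
bond 3 stroke at R1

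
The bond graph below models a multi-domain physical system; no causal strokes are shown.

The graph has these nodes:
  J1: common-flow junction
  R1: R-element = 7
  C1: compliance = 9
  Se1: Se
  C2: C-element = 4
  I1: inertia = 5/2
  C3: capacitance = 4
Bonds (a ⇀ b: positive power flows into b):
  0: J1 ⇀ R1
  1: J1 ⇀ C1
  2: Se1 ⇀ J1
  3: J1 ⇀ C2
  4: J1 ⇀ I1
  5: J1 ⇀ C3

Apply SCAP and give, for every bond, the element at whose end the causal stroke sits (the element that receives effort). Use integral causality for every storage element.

bond 0 |J1
bond 1 |J1
bond 2 |J1
bond 3 |J1
bond 4 |I1
bond 5 |J1

bond 2 |J1  (Se1: effort source, stroke at far end)
bond 1 |J1  (C1 integral (e out))
bond 3 |J1  (C2: C, integral causality)
bond 4 |I1  (prefer integral on I1)
bond 0 |J1  (J1 flow already set via bond 4)
bond 5 |J1  (1-jn J1 has f-setter on 4)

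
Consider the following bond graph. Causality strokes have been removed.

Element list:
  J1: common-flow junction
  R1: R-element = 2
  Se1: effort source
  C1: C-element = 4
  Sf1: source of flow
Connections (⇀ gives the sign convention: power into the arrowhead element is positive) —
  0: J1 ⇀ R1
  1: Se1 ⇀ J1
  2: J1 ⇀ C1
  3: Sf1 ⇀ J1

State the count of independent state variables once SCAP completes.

b1 |J1  (source Se1 imposes e)
b3 |Sf1  (Sf1 (Sf) sets flow on bond)
b0 |J1  (J1: bond 3 brought flow, rest push out)
b2 |J1  (1-jn J1 has f-setter on 3)

1  (C1 all integral)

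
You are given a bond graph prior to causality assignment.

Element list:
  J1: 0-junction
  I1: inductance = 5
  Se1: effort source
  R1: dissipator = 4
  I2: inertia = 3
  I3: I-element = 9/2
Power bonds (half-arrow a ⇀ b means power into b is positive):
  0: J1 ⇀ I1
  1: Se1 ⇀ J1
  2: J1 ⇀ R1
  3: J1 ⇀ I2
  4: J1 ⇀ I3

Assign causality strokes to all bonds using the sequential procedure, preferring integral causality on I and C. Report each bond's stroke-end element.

#1 →J1  (source Se1 imposes e)
#0 →I1  (J1 effort already set via bond 1)
#2 →R1  (0-jn J1 has e-setter on 1)
#3 →I2  (0-jn J1 has e-setter on 1)
#4 →I3  (J1: bond 1 brought effort, rest push out)

#0 →I1
#1 →J1
#2 →R1
#3 →I2
#4 →I3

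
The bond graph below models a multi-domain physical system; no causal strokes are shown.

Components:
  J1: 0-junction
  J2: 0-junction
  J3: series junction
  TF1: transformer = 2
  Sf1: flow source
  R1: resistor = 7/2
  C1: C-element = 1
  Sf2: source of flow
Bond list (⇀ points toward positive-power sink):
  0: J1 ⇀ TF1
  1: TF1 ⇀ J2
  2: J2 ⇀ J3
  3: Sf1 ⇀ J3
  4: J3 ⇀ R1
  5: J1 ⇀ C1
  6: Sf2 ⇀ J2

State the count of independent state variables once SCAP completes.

b3 stroke→Sf1  (Sf1 fixes flow; stroke at Sf1)
b6 stroke→Sf2  (Sf2: flow source, stroke at near end)
b2 stroke→J3  (common-f at J3 fixed by 3)
b4 stroke→J3  (1-jn J3 has f-setter on 3)
b1 stroke→J2  (closing 0-jn rule on J2)
b0 stroke→TF1  (TF1: transformer flips bond 1)
b5 stroke→J1  (only one effort-in slot at J1)

1  (C1 all integral)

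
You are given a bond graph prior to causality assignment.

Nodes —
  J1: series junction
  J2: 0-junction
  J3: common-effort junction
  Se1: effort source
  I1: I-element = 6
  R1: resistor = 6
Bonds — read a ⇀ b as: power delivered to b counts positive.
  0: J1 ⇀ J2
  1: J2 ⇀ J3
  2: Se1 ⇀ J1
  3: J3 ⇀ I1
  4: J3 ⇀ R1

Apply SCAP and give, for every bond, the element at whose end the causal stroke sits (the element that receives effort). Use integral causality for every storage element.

#2 stroke at J1  (Se1 fixes effort; stroke away)
#0 stroke at J2  (closing 1-jn rule on J1)
#1 stroke at J3  (common-e at J2 fixed by 0)
#3 stroke at I1  (J3: bond 1 brought effort, rest push out)
#4 stroke at R1  (common-e at J3 fixed by 1)

bond 0 →J2
bond 1 →J3
bond 2 →J1
bond 3 →I1
bond 4 →R1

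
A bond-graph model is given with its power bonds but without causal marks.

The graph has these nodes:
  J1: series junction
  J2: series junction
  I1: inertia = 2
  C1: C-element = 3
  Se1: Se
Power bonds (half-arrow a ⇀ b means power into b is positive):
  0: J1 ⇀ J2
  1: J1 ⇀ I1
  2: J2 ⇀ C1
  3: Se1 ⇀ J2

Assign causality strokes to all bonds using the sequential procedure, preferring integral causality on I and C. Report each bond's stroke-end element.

β3 →J2  (Se1 (Se) sets effort on bond)
β1 →I1  (prefer integral on I1)
β0 →J1  (common-f at J1 fixed by 1)
β2 →J2  (common-f at J2 fixed by 0)

bond 0 →J1
bond 1 →I1
bond 2 →J2
bond 3 →J2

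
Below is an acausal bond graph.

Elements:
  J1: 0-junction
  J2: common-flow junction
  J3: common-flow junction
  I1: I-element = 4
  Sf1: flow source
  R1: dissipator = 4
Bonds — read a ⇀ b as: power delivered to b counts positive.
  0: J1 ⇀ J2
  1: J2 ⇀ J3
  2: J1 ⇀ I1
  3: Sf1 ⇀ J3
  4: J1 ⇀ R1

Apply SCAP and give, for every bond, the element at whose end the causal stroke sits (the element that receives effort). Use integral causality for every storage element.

b3 →Sf1  (source Sf1 imposes f)
b1 →J3  (1-jn J3 has f-setter on 3)
b0 →J2  (common-f at J2 fixed by 1)
b2 →I1  (I1: I, integral causality)
b4 →J1  (only one effort-in slot at J1)

β0 stroke at J2
β1 stroke at J3
β2 stroke at I1
β3 stroke at Sf1
β4 stroke at J1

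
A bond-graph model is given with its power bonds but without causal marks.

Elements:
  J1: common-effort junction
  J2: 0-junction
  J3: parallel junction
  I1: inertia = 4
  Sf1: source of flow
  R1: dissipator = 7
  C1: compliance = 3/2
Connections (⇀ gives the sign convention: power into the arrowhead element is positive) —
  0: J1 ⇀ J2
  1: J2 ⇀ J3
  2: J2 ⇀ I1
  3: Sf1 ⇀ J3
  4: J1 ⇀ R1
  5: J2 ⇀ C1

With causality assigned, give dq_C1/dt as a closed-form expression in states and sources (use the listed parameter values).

dq_C1/dt = F_Sf1 - p_I1/4 - 2*q_C1/21

b3 |Sf1  (Sf1: flow source, stroke at near end)
b1 |J3  (closing 0-jn rule on J3)
b2 |I1  (prefer integral on I1)
b5 |J2  (C1 integral (e out))
b0 |J1  (J2 effort already set via bond 5)
b4 |R1  (0-jn J1 has e-setter on 0)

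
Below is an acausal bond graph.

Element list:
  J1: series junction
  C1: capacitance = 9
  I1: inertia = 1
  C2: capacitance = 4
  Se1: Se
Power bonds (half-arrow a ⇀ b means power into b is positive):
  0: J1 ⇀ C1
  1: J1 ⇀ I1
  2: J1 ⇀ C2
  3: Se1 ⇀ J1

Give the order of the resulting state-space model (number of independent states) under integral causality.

b3 |J1  (Se1 (Se) sets effort on bond)
b0 |J1  (C1 integral (e out))
b1 |I1  (I1 outputs flow p/I1)
b2 |J1  (common-f at J1 fixed by 1)

3  (C1, C2, I1 all integral)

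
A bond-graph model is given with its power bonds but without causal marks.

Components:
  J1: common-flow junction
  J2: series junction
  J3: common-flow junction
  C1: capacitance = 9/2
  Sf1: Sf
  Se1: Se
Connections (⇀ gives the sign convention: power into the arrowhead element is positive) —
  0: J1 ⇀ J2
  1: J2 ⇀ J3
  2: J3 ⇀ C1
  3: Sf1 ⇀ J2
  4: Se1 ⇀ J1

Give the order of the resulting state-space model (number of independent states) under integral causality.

b3 stroke at Sf1  (Sf1 fixes flow; stroke at Sf1)
b4 stroke at J1  (Se1 fixes effort; stroke away)
b0 stroke at J2  (closing 1-jn rule on J1)
b1 stroke at J2  (common-f at J2 fixed by 3)
b2 stroke at J3  (1-jn J3 has f-setter on 1)

1  (C1 all integral)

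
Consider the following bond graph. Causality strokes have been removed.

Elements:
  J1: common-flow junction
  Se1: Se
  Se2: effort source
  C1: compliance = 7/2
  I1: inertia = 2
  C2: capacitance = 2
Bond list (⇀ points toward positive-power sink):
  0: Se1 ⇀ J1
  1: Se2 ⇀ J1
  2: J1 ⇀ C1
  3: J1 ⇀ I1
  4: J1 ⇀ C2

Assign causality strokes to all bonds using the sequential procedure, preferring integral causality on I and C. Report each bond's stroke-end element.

b0 stroke→J1  (Se1: effort source, stroke at far end)
b1 stroke→J1  (Se2 fixes effort; stroke away)
b2 stroke→J1  (C1 outputs effort q/C1)
b3 stroke→I1  (I1 outputs flow p/I1)
b4 stroke→J1  (1-jn J1 has f-setter on 3)

bond 0 |J1
bond 1 |J1
bond 2 |J1
bond 3 |I1
bond 4 |J1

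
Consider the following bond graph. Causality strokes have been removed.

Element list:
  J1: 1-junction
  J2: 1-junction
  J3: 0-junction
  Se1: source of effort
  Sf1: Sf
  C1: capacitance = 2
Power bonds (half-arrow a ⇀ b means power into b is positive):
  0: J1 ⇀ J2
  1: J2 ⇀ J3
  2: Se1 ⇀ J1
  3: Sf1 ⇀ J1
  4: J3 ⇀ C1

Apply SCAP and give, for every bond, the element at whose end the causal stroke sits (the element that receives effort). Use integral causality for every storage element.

bond 2 stroke→J1  (Se1: effort source, stroke at far end)
bond 3 stroke→Sf1  (Sf1 (Sf) sets flow on bond)
bond 0 stroke→J1  (common-f at J1 fixed by 3)
bond 1 stroke→J2  (J2 flow already set via bond 0)
bond 4 stroke→J3  (closing 0-jn rule on J3)

b0 |J1
b1 |J2
b2 |J1
b3 |Sf1
b4 |J3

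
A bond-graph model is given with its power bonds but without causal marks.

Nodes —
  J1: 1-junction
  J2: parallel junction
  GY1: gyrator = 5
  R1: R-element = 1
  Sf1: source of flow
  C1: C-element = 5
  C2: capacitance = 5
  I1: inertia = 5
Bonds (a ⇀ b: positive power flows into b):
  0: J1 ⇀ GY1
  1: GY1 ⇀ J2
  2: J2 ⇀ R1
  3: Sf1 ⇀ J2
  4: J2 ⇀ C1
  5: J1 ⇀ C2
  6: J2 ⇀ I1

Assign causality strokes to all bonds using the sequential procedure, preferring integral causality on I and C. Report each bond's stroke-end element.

bond 0 stroke at GY1
bond 1 stroke at GY1
bond 2 stroke at R1
bond 3 stroke at Sf1
bond 4 stroke at J2
bond 5 stroke at J1
bond 6 stroke at I1

bond 3 →Sf1  (Sf1 fixes flow; stroke at Sf1)
bond 4 →J2  (prefer integral on C1)
bond 1 →GY1  (J2 effort already set via bond 4)
bond 2 →R1  (0-jn J2 has e-setter on 4)
bond 6 →I1  (J2: bond 4 brought effort, rest push out)
bond 0 →GY1  (GY GY1: same side as bond 1)
bond 5 →J1  (J1: bond 0 brought flow, rest push out)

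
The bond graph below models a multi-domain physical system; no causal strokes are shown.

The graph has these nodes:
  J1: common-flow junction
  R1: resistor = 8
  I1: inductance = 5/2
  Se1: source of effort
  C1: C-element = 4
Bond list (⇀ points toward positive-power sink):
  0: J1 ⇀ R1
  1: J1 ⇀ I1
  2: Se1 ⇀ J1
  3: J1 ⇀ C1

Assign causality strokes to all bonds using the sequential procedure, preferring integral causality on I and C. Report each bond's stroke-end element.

#0 stroke at J1
#1 stroke at I1
#2 stroke at J1
#3 stroke at J1

β2 |J1  (Se1 fixes effort; stroke away)
β1 |I1  (I1 integral (f out))
β0 |J1  (1-jn J1 has f-setter on 1)
β3 |J1  (common-f at J1 fixed by 1)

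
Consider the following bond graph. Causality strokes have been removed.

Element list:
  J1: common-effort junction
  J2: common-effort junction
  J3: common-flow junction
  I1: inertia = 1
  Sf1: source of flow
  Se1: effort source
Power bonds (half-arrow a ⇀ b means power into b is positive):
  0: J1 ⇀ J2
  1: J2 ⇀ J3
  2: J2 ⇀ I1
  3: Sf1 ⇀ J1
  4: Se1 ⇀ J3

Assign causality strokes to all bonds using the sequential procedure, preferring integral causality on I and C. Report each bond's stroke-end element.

bond 0 stroke→J1
bond 1 stroke→J2
bond 2 stroke→I1
bond 3 stroke→Sf1
bond 4 stroke→J3

bond 3 stroke at Sf1  (source Sf1 imposes f)
bond 4 stroke at J3  (Se1: effort source, stroke at far end)
bond 0 stroke at J1  (J1 needs exactly one e-in)
bond 1 stroke at J2  (closing 1-jn rule on J3)
bond 2 stroke at I1  (J2 effort already set via bond 1)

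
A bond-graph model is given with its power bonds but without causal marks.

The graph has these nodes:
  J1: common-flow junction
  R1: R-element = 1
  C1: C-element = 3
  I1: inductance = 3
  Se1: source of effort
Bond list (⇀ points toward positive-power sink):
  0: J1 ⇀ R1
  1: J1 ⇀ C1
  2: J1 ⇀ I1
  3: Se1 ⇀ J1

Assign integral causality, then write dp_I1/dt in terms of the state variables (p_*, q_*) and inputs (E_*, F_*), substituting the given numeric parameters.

β3 →J1  (source Se1 imposes e)
β1 →J1  (prefer integral on C1)
β2 →I1  (I1 integral (f out))
β0 →J1  (common-f at J1 fixed by 2)

dp_I1/dt = E_Se1 - p_I1/3 - q_C1/3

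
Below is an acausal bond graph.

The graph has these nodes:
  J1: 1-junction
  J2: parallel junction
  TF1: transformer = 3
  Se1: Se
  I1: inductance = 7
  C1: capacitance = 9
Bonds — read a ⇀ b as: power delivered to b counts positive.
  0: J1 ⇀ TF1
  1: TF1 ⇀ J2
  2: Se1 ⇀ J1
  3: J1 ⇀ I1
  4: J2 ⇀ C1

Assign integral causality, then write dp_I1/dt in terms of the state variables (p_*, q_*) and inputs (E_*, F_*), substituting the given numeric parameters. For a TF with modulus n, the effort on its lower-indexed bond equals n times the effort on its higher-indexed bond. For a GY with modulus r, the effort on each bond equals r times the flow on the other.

dp_I1/dt = E_Se1 - q_C1/3

β2 |J1  (Se1 (Se) sets effort on bond)
β3 |I1  (I1 outputs flow p/I1)
β0 |J1  (J1 flow already set via bond 3)
β1 |TF1  (TF TF1: opposite of bond 0)
β4 |J2  (J2: last free bond brings effort in)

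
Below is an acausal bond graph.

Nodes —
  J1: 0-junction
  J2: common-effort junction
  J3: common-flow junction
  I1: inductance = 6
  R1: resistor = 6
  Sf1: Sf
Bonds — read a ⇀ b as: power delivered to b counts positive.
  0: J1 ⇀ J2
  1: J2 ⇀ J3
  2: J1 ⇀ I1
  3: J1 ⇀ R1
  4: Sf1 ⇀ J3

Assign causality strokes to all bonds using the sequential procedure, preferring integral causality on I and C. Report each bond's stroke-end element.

β4 →Sf1  (Sf1: flow source, stroke at near end)
β1 →J3  (common-f at J3 fixed by 4)
β0 →J2  (only one effort-in slot at J2)
β2 →I1  (I1 integral (f out))
β3 →J1  (only one effort-in slot at J1)

b0 |J2
b1 |J3
b2 |I1
b3 |J1
b4 |Sf1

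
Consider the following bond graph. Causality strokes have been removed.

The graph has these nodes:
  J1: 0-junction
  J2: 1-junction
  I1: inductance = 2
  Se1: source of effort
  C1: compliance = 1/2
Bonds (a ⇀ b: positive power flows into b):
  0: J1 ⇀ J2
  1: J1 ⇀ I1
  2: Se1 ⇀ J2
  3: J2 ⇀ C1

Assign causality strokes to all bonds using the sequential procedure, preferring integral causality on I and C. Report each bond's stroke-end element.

bond 2 |J2  (source Se1 imposes e)
bond 1 |I1  (I1: I, integral causality)
bond 0 |J1  (J1: last free bond brings effort in)
bond 3 |J2  (1-jn J2 has f-setter on 0)

b0 stroke at J1
b1 stroke at I1
b2 stroke at J2
b3 stroke at J2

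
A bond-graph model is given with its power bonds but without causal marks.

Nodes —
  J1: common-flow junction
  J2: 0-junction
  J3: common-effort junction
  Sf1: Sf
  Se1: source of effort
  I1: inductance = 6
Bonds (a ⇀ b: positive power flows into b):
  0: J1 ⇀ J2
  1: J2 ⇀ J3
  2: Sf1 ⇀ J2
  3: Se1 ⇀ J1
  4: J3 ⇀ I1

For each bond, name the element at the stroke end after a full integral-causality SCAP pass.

bond 0 stroke→J2
bond 1 stroke→J3
bond 2 stroke→Sf1
bond 3 stroke→J1
bond 4 stroke→I1

#2 stroke→Sf1  (Sf1 fixes flow; stroke at Sf1)
#3 stroke→J1  (Se1 fixes effort; stroke away)
#0 stroke→J2  (closing 1-jn rule on J1)
#1 stroke→J3  (0-jn J2 has e-setter on 0)
#4 stroke→I1  (J3: bond 1 brought effort, rest push out)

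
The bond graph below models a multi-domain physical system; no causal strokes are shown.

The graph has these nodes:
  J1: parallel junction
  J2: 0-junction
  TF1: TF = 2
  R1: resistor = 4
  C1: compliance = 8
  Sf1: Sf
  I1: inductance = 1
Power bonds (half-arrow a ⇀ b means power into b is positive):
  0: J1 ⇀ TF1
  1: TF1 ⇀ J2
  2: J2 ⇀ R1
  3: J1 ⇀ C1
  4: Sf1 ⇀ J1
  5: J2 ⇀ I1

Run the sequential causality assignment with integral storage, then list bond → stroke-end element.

bond 0 stroke at TF1
bond 1 stroke at J2
bond 2 stroke at R1
bond 3 stroke at J1
bond 4 stroke at Sf1
bond 5 stroke at I1

β4 |Sf1  (Sf1: flow source, stroke at near end)
β3 |J1  (prefer integral on C1)
β0 |TF1  (common-e at J1 fixed by 3)
β1 |J2  (TF1 one-in-one-out from 0)
β2 |R1  (0-jn J2 has e-setter on 1)
β5 |I1  (J2 effort already set via bond 1)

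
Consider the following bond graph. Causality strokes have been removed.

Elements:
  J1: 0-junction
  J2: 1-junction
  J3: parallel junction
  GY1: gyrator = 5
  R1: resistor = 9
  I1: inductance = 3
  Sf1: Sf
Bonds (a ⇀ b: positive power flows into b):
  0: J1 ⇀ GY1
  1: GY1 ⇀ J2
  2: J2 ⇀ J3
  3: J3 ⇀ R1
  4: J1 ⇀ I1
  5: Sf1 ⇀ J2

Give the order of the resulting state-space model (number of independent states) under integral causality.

β5 |Sf1  (source Sf1 imposes f)
β1 |J2  (common-f at J2 fixed by 5)
β2 |J2  (J2: bond 5 brought flow, rest push out)
β3 |J3  (only one effort-in slot at J3)
β0 |J1  (GY GY1: same side as bond 1)
β4 |I1  (0-jn J1 has e-setter on 0)

1  (I1 all integral)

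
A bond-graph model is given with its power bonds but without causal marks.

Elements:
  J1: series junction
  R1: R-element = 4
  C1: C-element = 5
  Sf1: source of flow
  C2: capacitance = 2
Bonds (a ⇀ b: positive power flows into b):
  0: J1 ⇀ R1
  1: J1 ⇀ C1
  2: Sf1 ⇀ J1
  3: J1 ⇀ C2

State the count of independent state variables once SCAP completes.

2  (C1, C2 all integral)

β2 →Sf1  (source Sf1 imposes f)
β0 →J1  (J1 flow already set via bond 2)
β1 →J1  (J1 flow already set via bond 2)
β3 →J1  (J1: bond 2 brought flow, rest push out)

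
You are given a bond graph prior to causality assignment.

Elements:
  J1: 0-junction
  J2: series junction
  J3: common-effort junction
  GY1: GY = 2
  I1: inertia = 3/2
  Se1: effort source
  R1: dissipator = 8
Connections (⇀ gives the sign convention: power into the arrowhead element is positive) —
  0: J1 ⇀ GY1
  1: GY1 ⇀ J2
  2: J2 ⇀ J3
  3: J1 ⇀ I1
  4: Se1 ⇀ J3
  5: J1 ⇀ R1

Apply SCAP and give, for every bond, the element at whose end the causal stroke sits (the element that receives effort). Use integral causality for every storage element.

β4 stroke→J3  (Se1 (Se) sets effort on bond)
β2 stroke→J2  (J3 effort already set via bond 4)
β1 stroke→GY1  (J2: last free bond brings flow in)
β0 stroke→GY1  (GY1 both-in/both-out from 1)
β3 stroke→I1  (I1: I, integral causality)
β5 stroke→J1  (J1 needs exactly one e-in)

#0 |GY1
#1 |GY1
#2 |J2
#3 |I1
#4 |J3
#5 |J1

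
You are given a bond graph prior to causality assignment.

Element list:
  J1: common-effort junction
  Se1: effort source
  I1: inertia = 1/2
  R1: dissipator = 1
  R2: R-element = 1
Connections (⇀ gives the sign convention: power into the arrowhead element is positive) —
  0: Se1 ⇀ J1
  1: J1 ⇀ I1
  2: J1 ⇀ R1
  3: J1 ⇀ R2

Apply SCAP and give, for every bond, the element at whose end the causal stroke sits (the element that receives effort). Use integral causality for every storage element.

b0 |J1
b1 |I1
b2 |R1
b3 |R2

β0 →J1  (Se1: effort source, stroke at far end)
β1 →I1  (common-e at J1 fixed by 0)
β2 →R1  (common-e at J1 fixed by 0)
β3 →R2  (J1 effort already set via bond 0)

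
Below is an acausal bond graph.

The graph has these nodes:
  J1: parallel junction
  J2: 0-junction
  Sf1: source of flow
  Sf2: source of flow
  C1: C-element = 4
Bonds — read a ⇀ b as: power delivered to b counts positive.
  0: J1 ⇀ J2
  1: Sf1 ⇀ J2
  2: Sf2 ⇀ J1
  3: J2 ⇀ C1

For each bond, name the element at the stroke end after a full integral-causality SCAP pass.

bond 0 →J1
bond 1 →Sf1
bond 2 →Sf2
bond 3 →J2

β1 |Sf1  (Sf1 fixes flow; stroke at Sf1)
β2 |Sf2  (Sf2: flow source, stroke at near end)
β0 |J1  (only one effort-in slot at J1)
β3 |J2  (only one effort-in slot at J2)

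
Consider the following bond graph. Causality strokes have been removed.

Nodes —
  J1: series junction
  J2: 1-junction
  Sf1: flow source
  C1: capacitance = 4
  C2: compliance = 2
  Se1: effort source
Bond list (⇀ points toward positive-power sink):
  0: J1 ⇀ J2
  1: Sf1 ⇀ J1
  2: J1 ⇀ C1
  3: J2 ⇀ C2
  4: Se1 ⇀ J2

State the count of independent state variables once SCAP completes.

#1 |Sf1  (Sf1 fixes flow; stroke at Sf1)
#4 |J2  (Se1: effort source, stroke at far end)
#0 |J1  (1-jn J1 has f-setter on 1)
#2 |J1  (1-jn J1 has f-setter on 1)
#3 |J2  (J2: bond 0 brought flow, rest push out)

2  (C1, C2 all integral)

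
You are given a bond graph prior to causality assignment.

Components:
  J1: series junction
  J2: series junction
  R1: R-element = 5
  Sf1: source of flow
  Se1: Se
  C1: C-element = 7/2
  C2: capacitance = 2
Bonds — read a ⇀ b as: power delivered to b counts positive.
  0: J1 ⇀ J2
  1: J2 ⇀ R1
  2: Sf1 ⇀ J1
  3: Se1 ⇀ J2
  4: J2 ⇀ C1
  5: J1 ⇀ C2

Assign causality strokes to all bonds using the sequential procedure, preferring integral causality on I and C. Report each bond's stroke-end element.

#2 →Sf1  (Sf1 fixes flow; stroke at Sf1)
#3 →J2  (Se1: effort source, stroke at far end)
#0 →J1  (1-jn J1 has f-setter on 2)
#5 →J1  (common-f at J1 fixed by 2)
#1 →J2  (common-f at J2 fixed by 0)
#4 →J2  (common-f at J2 fixed by 0)

#0 stroke→J1
#1 stroke→J2
#2 stroke→Sf1
#3 stroke→J2
#4 stroke→J2
#5 stroke→J1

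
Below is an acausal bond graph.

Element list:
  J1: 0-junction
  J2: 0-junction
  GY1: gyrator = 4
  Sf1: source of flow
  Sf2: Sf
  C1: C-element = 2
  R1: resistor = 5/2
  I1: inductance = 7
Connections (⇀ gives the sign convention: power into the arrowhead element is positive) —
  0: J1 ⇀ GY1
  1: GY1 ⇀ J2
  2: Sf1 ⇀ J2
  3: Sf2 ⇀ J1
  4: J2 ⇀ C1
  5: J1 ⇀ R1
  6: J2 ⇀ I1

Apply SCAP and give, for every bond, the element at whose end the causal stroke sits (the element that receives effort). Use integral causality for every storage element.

#0 →GY1
#1 →GY1
#2 →Sf1
#3 →Sf2
#4 →J2
#5 →J1
#6 →I1

#2 |Sf1  (source Sf1 imposes f)
#3 |Sf2  (Sf2 (Sf) sets flow on bond)
#4 |J2  (C1: C, integral causality)
#1 |GY1  (J2 effort already set via bond 4)
#6 |I1  (common-e at J2 fixed by 4)
#0 |GY1  (GY GY1: same side as bond 1)
#5 |J1  (closing 0-jn rule on J1)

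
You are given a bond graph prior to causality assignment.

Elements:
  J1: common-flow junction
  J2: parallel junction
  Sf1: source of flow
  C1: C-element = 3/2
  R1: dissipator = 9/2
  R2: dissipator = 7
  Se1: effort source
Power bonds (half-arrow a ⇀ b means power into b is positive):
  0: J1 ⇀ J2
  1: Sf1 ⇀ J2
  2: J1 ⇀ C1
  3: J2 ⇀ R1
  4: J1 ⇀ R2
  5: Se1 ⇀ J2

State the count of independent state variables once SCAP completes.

1  (C1 all integral)

b1 stroke at Sf1  (source Sf1 imposes f)
b5 stroke at J2  (Se1 (Se) sets effort on bond)
b0 stroke at J1  (0-jn J2 has e-setter on 5)
b3 stroke at R1  (common-e at J2 fixed by 5)
b2 stroke at J1  (prefer integral on C1)
b4 stroke at R2  (J1 needs exactly one f-in)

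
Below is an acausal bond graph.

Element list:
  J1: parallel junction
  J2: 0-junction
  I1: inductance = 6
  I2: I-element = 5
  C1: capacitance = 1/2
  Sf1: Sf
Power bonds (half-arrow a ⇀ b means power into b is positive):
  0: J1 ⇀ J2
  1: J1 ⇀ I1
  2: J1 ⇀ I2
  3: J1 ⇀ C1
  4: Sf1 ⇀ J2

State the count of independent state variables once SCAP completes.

3  (C1, I1, I2 all integral)

b4 stroke→Sf1  (Sf1 fixes flow; stroke at Sf1)
b0 stroke→J2  (J2 needs exactly one e-in)
b1 stroke→I1  (I1 integral (f out))
b2 stroke→I2  (I2 integral (f out))
b3 stroke→J1  (closing 0-jn rule on J1)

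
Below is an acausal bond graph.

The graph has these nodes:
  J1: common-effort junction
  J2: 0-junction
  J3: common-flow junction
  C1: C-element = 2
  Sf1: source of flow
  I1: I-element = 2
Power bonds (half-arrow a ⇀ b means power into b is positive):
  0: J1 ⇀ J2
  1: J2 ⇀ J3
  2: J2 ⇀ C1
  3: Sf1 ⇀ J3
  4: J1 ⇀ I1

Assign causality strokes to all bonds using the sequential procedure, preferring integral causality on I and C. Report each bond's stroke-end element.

β0 stroke→J1
β1 stroke→J3
β2 stroke→J2
β3 stroke→Sf1
β4 stroke→I1

#3 →Sf1  (Sf1 (Sf) sets flow on bond)
#1 →J3  (J3: bond 3 brought flow, rest push out)
#2 →J2  (prefer integral on C1)
#0 →J1  (0-jn J2 has e-setter on 2)
#4 →I1  (J1 effort already set via bond 0)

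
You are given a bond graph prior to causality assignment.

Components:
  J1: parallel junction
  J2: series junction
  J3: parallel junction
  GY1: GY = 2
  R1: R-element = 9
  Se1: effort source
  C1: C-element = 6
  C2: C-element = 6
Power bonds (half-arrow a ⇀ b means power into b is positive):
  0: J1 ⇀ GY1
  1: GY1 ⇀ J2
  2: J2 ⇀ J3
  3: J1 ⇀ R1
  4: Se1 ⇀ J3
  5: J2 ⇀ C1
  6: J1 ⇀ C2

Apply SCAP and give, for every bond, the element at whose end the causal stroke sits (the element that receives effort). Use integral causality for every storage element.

bond 0 stroke→GY1
bond 1 stroke→GY1
bond 2 stroke→J2
bond 3 stroke→R1
bond 4 stroke→J3
bond 5 stroke→J2
bond 6 stroke→J1

bond 4 stroke at J3  (Se1: effort source, stroke at far end)
bond 2 stroke at J2  (J3 effort already set via bond 4)
bond 5 stroke at J2  (C1 integral (e out))
bond 1 stroke at GY1  (J2: last free bond brings flow in)
bond 0 stroke at GY1  (GY GY1: same side as bond 1)
bond 6 stroke at J1  (C2 outputs effort q/C2)
bond 3 stroke at R1  (0-jn J1 has e-setter on 6)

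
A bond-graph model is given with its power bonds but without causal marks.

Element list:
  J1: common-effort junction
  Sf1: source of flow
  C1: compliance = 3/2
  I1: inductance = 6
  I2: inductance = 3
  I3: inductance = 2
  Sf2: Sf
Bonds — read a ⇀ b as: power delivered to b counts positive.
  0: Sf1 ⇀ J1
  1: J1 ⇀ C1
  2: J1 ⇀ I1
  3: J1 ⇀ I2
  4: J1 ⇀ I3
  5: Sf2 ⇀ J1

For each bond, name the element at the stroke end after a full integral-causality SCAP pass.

bond 0 stroke at Sf1
bond 1 stroke at J1
bond 2 stroke at I1
bond 3 stroke at I2
bond 4 stroke at I3
bond 5 stroke at Sf2

bond 0 →Sf1  (Sf1 (Sf) sets flow on bond)
bond 5 →Sf2  (source Sf2 imposes f)
bond 1 →J1  (C1: C, integral causality)
bond 2 →I1  (J1: bond 1 brought effort, rest push out)
bond 3 →I2  (J1: bond 1 brought effort, rest push out)
bond 4 →I3  (0-jn J1 has e-setter on 1)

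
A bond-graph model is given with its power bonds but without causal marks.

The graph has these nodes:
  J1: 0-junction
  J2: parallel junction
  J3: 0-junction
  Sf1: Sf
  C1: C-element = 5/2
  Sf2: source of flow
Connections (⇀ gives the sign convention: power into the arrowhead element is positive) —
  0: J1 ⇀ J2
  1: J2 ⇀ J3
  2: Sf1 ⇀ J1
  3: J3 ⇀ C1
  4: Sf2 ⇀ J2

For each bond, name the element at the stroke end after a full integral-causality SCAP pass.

β2 stroke→Sf1  (Sf1 fixes flow; stroke at Sf1)
β4 stroke→Sf2  (Sf2 (Sf) sets flow on bond)
β0 stroke→J1  (J1: last free bond brings effort in)
β1 stroke→J2  (J2: last free bond brings effort in)
β3 stroke→J3  (J3: last free bond brings effort in)

#0 →J1
#1 →J2
#2 →Sf1
#3 →J3
#4 →Sf2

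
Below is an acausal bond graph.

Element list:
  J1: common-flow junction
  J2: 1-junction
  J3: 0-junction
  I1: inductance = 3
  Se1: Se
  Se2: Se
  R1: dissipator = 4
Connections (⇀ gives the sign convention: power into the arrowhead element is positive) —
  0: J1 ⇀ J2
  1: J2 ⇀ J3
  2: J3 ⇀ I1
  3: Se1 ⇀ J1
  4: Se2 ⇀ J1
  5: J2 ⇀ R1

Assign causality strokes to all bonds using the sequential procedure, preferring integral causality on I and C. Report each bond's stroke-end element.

#3 |J1  (Se1: effort source, stroke at far end)
#4 |J1  (source Se2 imposes e)
#0 |J2  (J1: last free bond brings flow in)
#2 |I1  (I1 outputs flow p/I1)
#1 |J3  (J3 needs exactly one e-in)
#5 |J2  (J2 flow already set via bond 1)

bond 0 stroke→J2
bond 1 stroke→J3
bond 2 stroke→I1
bond 3 stroke→J1
bond 4 stroke→J1
bond 5 stroke→J2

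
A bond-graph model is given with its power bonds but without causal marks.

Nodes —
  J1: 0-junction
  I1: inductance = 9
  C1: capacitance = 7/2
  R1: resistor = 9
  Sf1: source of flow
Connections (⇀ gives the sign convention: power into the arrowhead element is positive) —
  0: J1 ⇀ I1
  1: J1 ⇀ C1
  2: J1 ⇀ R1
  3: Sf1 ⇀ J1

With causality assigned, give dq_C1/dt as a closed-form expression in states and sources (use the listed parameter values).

dq_C1/dt = F_Sf1 - p_I1/9 - 2*q_C1/63

β3 |Sf1  (Sf1 (Sf) sets flow on bond)
β0 |I1  (I1 outputs flow p/I1)
β1 |J1  (C1: C, integral causality)
β2 |R1  (J1 effort already set via bond 1)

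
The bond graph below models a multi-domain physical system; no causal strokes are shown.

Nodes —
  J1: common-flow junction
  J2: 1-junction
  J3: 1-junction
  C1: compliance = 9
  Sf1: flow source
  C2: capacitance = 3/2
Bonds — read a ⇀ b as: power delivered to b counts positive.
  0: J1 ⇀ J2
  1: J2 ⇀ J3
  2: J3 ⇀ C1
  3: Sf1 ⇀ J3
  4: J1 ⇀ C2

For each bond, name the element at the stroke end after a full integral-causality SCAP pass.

bond 0 |J2
bond 1 |J3
bond 2 |J3
bond 3 |Sf1
bond 4 |J1

β3 |Sf1  (Sf1 (Sf) sets flow on bond)
β1 |J3  (common-f at J3 fixed by 3)
β2 |J3  (1-jn J3 has f-setter on 3)
β0 |J2  (J2 flow already set via bond 1)
β4 |J1  (1-jn J1 has f-setter on 0)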